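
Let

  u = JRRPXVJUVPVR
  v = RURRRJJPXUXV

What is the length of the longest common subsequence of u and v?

One common subsequence of length 6: R (u #2, v #4); then R (u #3, v #5); then P (u #4, v #8); then X (u #5, v #9); then U (u #8, v #10); then V (u #11, v #12). The LCS DP gives dp[12][12] = 6, so this is optimal.

6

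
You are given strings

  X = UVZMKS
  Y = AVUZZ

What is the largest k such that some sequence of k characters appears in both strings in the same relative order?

2

Let dp[i][j] be the LCS length of the first i characters of X and the first j characters of Y. dp[i][j] = dp[i-1][j-1]+1 when the i-th and j-th characters match, else max(dp[i-1][j], dp[i][j-1]).
    ·  A  V  U  Z  Z
 ·  0  0  0  0  0  0
 U  0  0  0  1  1  1
 V  0  0  1  1  1  1
 Z  0  0  1  1  2  2
 M  0  0  1  1  2  2
 K  0  0  1  1  2  2
 S  0  0  1  1  2  2
dp[6][5] = 2. One LCS (by backtracking along matches): UZ.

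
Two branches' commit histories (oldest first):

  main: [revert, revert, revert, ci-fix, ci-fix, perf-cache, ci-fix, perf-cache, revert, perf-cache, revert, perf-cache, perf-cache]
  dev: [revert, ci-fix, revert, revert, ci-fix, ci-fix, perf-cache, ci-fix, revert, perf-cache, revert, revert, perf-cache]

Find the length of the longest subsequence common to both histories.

Pick revert at main[1]=dev[1] → revert at main[2]=dev[3] → revert at main[3]=dev[4] → ci-fix at main[4]=dev[5] → ci-fix at main[5]=dev[6] → perf-cache at main[6]=dev[7] → ci-fix at main[7]=dev[8] → perf-cache at main[8]=dev[10] → revert at main[9]=dev[11] → revert at main[11]=dev[12] → perf-cache at main[13]=dev[13]; all 11 commits appear in both, in order. dp[13][13] = 11 confirms this is the maximum.

11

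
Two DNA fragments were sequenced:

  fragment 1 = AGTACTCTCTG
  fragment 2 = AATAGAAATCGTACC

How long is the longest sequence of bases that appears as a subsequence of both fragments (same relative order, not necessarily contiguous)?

Match A at fragment 1[1]=fragment 2[4] → G at fragment 1[2]=fragment 2[5] → T at fragment 1[3]=fragment 2[9] → C at fragment 1[5]=fragment 2[10] → T at fragment 1[6]=fragment 2[12] → C at fragment 1[7]=fragment 2[14] → C at fragment 1[9]=fragment 2[15] — 7 bases in the same relative order in both. The LCS DP gives dp[11][15] = 7, so this is optimal.

7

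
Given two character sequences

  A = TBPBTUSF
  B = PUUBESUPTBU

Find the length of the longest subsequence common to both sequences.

4

Taking B (A #2, B #4); then P (A #3, B #8); then B (A #4, B #10); then U (A #6, B #11) gives a common subsequence of length 4. Since dp[8][11] = 4, nothing longer is possible.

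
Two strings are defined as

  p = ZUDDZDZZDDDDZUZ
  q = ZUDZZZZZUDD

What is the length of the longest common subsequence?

One common subsequence of length 8: Z (p #1, q #1) → U (p #2, q #2) → D (p #3, q #3) → Z (p #5, q #6) → Z (p #7, q #7) → Z (p #8, q #8) → D (p #11, q #10) → D (p #12, q #11). Since dp[15][11] = 8, nothing longer is possible.

8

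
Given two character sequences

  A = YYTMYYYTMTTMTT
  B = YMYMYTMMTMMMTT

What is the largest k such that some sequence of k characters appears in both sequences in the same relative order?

10

Taking Y (A #1, B #1) → Y (A #2, B #3) → M (A #4, B #4) → Y (A #7, B #5) → T (A #8, B #6) → M (A #9, B #8) → T (A #10, B #9) → M (A #12, B #12) → T (A #13, B #13) → T (A #14, B #14) gives a common subsequence of length 10, and the DP table's final entry dp[14][14] is also 10, so no common subsequence is longer.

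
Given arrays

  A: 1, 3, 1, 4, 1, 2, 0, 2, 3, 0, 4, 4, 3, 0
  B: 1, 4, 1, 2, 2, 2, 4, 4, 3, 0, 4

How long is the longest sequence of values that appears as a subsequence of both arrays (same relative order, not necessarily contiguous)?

9

Taking 1 (A #3, B #1); then 4 (A #4, B #2); then 1 (A #5, B #3); then 2 (A #6, B #5); then 2 (A #8, B #6); then 4 (A #11, B #7); then 4 (A #12, B #8); then 3 (A #13, B #9); then 0 (A #14, B #10) gives a common subsequence of length 9. dp[14][11] = 9 confirms this is the maximum.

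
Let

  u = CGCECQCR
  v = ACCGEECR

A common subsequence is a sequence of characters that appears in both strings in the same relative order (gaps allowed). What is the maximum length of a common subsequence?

5

Let dp[i][j] be the LCS length of the first i characters of u and the first j characters of v. dp[i][j] = dp[i-1][j-1]+1 when the i-th and j-th characters match, else max(dp[i-1][j], dp[i][j-1]).
    ·  A  C  C  G  E  E  C  R
 ·  0  0  0  0  0  0  0  0  0
 C  0  0  1  1  1  1  1  1  1
 G  0  0  1  1  2  2  2  2  2
 C  0  0  1  2  2  2  2  3  3
 E  0  0  1  2  2  3  3  3  3
 C  0  0  1  2  2  3  3  4  4
 Q  0  0  1  2  2  3  3  4  4
 C  0  0  1  2  2  3  3  4  4
 R  0  0  1  2  2  3  3  4  5
dp[8][8] = 5. One LCS (by backtracking along matches): CGECR.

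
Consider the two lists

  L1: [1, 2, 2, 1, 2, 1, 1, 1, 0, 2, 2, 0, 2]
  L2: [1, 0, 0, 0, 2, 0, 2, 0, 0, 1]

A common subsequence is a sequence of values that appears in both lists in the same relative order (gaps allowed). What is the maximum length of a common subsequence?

5

One common subsequence of length 5: 1 [1,1], 2 [2,5], 2 [5,7], 0 [9,8], 0 [12,9], and the DP table's final entry dp[13][10] is also 5, so no common subsequence is longer.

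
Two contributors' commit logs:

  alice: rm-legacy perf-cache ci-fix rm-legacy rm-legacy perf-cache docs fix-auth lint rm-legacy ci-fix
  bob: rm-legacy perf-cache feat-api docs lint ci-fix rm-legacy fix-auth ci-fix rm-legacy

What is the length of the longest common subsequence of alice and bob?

One common subsequence of length 6: rm-legacy (alice #1, bob #1) → perf-cache (alice #2, bob #2) → ci-fix (alice #3, bob #6) → rm-legacy (alice #5, bob #7) → fix-auth (alice #8, bob #8) → rm-legacy (alice #10, bob #10). The LCS DP gives dp[11][10] = 6, so this is optimal.

6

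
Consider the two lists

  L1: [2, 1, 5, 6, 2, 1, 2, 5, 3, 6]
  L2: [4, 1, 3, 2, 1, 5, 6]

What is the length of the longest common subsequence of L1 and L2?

Pick 1 [2,2], 2 [5,4], 1 [6,5], 5 [8,6], 6 [10,7]; all 5 values appear in both, in order, and the DP table's final entry dp[10][7] is also 5, so no common subsequence is longer.

5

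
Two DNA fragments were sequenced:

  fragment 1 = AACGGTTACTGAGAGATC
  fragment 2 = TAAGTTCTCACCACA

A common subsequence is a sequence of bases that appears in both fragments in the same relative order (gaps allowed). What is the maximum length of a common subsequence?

10

Pick A [1,2]; then A [2,3]; then G [5,4]; then T [6,5]; then T [7,6]; then C [9,7]; then T [10,8]; then A [12,10]; then A [14,13]; then A [16,15]; all 10 bases appear in both, in order. The LCS DP gives dp[18][15] = 10, so this is optimal.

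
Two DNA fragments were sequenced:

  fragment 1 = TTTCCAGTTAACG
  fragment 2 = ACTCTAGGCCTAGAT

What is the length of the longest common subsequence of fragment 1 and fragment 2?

Pick T (fragment 1 #1, fragment 2 #3) → T (fragment 1 #2, fragment 2 #5) → C (fragment 1 #4, fragment 2 #9) → C (fragment 1 #5, fragment 2 #10) → A (fragment 1 #6, fragment 2 #12) → G (fragment 1 #7, fragment 2 #13) → T (fragment 1 #9, fragment 2 #15); all 7 bases appear in both, in order. The LCS DP gives dp[13][15] = 7, so this is optimal.

7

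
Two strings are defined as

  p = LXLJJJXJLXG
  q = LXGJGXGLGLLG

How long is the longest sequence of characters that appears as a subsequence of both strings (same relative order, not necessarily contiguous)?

6

Taking L (p #1, q #1) → X (p #2, q #2) → J (p #4, q #4) → X (p #7, q #6) → L (p #9, q #11) → G (p #11, q #12) gives a common subsequence of length 6. Since dp[11][12] = 6, nothing longer is possible.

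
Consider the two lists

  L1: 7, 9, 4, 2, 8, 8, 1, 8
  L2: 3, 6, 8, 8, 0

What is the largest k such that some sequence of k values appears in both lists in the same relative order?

2

Taking 8 (L1 #5, L2 #3), then 8 (L1 #6, L2 #4) gives a common subsequence of length 2, and the DP table's final entry dp[8][5] is also 2, so no common subsequence is longer.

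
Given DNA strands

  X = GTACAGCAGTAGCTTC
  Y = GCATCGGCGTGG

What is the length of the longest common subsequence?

One common subsequence of length 8: G [1,1], then T [2,4], then C [4,5], then G [6,7], then C [7,8], then G [9,9], then T [10,10], then G [12,12]. The LCS DP gives dp[16][12] = 8, so this is optimal.

8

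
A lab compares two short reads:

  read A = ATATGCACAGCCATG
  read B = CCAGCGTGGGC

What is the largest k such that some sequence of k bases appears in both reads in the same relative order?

One common subsequence of length 7: C [6,1], then C [8,2], then A [9,3], then G [10,4], then C [11,5], then T [14,7], then G [15,10], and the DP table's final entry dp[15][11] is also 7, so no common subsequence is longer.

7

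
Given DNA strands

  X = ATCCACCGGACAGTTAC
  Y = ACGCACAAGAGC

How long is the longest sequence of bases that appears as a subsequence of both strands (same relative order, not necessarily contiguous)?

Taking A [1,1]; then C [3,2]; then C [4,4]; then A [5,5]; then C [7,6]; then A [10,7]; then A [12,8]; then G [13,9]; then A [16,10]; then C [17,12] gives a common subsequence of length 10. The LCS DP gives dp[17][12] = 10, so this is optimal.

10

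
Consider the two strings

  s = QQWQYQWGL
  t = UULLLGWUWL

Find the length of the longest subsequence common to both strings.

Pick W (s #3, t #7); then W (s #7, t #9); then L (s #9, t #10); all 3 characters appear in both, in order. dp[9][10] = 3 confirms this is the maximum.

3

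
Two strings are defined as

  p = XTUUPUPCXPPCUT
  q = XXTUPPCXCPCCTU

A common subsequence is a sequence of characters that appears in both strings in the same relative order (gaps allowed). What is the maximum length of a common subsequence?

10

Pick X at p[1]=q[2]; then T at p[2]=q[3]; then U at p[4]=q[4]; then P at p[5]=q[5]; then P at p[7]=q[6]; then C at p[8]=q[7]; then X at p[9]=q[8]; then P at p[10]=q[10]; then C at p[12]=q[12]; then U at p[13]=q[14]; all 10 characters appear in both, in order. Since dp[14][14] = 10, nothing longer is possible.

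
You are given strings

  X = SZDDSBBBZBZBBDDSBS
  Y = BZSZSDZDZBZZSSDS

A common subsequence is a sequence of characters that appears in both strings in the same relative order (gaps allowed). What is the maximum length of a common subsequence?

One common subsequence of length 9: S (X #1, Y #3), Z (X #2, Y #4), D (X #3, Y #6), D (X #4, Y #8), B (X #8, Y #10), Z (X #9, Y #11), Z (X #11, Y #12), D (X #15, Y #15), S (X #18, Y #16). The LCS DP gives dp[18][16] = 9, so this is optimal.

9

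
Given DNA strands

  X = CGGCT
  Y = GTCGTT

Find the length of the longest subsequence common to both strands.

Let dp[i][j] be the LCS length of the first i bases of X and the first j bases of Y. dp[i][j] = dp[i-1][j-1]+1 when the i-th and j-th bases match, else max(dp[i-1][j], dp[i][j-1]).
    ·  G  T  C  G  T  T
 ·  0  0  0  0  0  0  0
 C  0  0  0  1  1  1  1
 G  0  1  1  1  2  2  2
 G  0  1  1  1  2  2  2
 C  0  1  1  2  2  2  2
 T  0  1  2  2  2  3  3
dp[5][6] = 3. One LCS (by backtracking along matches): CGT.

3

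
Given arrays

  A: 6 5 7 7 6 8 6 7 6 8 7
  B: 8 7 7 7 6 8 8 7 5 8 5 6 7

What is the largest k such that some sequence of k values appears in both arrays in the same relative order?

Taking 7 (A #3, B #3); then 7 (A #4, B #4); then 6 (A #5, B #5); then 8 (A #6, B #7); then 7 (A #8, B #8); then 6 (A #9, B #12); then 7 (A #11, B #13) gives a common subsequence of length 7. The LCS DP gives dp[11][13] = 7, so this is optimal.

7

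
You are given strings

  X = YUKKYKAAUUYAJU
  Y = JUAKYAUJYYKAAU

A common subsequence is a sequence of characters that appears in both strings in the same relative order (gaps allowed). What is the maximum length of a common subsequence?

Match U (X #2, Y #2) → K (X #4, Y #4) → Y (X #5, Y #5) → A (X #8, Y #6) → U (X #9, Y #7) → Y (X #11, Y #10) → A (X #12, Y #13) → U (X #14, Y #14) — 8 characters in the same relative order in both. The LCS DP gives dp[14][14] = 8, so this is optimal.

8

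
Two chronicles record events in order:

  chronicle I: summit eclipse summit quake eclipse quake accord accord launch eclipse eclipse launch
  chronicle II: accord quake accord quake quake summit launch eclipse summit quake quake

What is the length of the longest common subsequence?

5

Pick summit (chronicle I #1, chronicle II #6), then eclipse (chronicle I #2, chronicle II #8), then summit (chronicle I #3, chronicle II #9), then quake (chronicle I #4, chronicle II #10), then quake (chronicle I #6, chronicle II #11); all 5 events appear in both, in order. The LCS DP gives dp[12][11] = 5, so this is optimal.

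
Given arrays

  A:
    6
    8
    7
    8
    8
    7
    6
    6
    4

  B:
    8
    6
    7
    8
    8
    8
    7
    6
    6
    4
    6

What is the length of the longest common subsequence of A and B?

8

Let dp[i][j] be the LCS length of the first i values of A and the first j values of B. dp[i][j] = dp[i-1][j-1]+1 when the i-th and j-th values match, else max(dp[i-1][j], dp[i][j-1]).
    ·  8  6  7  8  8  8  7  6  6  4  6
 ·  0  0  0  0  0  0  0  0  0  0  0  0
 6  0  0  1  1  1  1  1  1  1  1  1  1
 8  0  1  1  1  2  2  2  2  2  2  2  2
 7  0  1  1  2  2  2  2  3  3  3  3  3
 8  0  1  1  2  3  3  3  3  3  3  3  3
 8  0  1  1  2  3  4  4  4  4  4  4  4
 7  0  1  1  2  3  4  4  5  5  5  5  5
 6  0  1  2  2  3  4  4  5  6  6  6  6
 6  0  1  2  2  3  4  4  5  6  7  7  7
 4  0  1  2  2  3  4  4  5  6  7  8  8
dp[9][11] = 8. One LCS (by backtracking along matches): 6, 8, 8, 8, 7, 6, 6, 4.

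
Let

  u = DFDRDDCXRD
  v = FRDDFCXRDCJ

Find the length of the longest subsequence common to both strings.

Taking F [2,1] → R [4,2] → D [5,3] → D [6,4] → C [7,6] → X [8,7] → R [9,8] → D [10,9] gives a common subsequence of length 8. The LCS DP gives dp[10][11] = 8, so this is optimal.

8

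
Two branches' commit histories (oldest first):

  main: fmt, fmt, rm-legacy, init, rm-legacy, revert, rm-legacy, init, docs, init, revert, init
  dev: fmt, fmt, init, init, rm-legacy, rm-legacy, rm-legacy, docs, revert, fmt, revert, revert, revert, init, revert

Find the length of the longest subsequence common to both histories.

8

Pick fmt [1,1]; then fmt [2,2]; then rm-legacy [3,5]; then rm-legacy [5,6]; then rm-legacy [7,7]; then docs [9,8]; then init [10,14]; then revert [11,15]; all 8 commits appear in both, in order. The LCS DP gives dp[12][15] = 8, so this is optimal.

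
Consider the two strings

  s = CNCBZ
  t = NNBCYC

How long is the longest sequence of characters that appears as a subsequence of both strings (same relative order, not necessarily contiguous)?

2

Let dp[i][j] be the LCS length of the first i characters of s and the first j characters of t. dp[i][j] = dp[i-1][j-1]+1 when the i-th and j-th characters match, else max(dp[i-1][j], dp[i][j-1]).
    ·  N  N  B  C  Y  C
 ·  0  0  0  0  0  0  0
 C  0  0  0  0  1  1  1
 N  0  1  1  1  1  1  1
 C  0  1  1  1  2  2  2
 B  0  1  1  2  2  2  2
 Z  0  1  1  2  2  2  2
dp[5][6] = 2. One LCS (by backtracking along matches): CC.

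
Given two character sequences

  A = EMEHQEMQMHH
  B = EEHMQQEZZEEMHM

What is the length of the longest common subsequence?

7

Taking E at A[1]=B[1], then E at A[3]=B[2], then H at A[4]=B[3], then Q at A[5]=B[6], then E at A[6]=B[11], then M at A[7]=B[12], then M at A[9]=B[14] gives a common subsequence of length 7, and the DP table's final entry dp[11][14] is also 7, so no common subsequence is longer.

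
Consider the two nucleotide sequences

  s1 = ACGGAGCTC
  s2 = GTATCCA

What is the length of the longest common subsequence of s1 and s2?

4

One common subsequence of length 4: G [3,1]; then A [5,3]; then C [7,5]; then C [9,6]. dp[9][7] = 4 confirms this is the maximum.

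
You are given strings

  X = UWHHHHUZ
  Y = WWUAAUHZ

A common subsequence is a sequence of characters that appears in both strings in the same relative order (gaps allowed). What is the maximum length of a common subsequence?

3

One common subsequence of length 3: U (X #1, Y #6), then H (X #6, Y #7), then Z (X #8, Y #8). The LCS DP gives dp[8][8] = 3, so this is optimal.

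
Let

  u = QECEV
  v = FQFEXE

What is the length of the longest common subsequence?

Taking Q at u[1]=v[2] → E at u[2]=v[4] → E at u[4]=v[6] gives a common subsequence of length 3. The LCS DP gives dp[5][6] = 3, so this is optimal.

3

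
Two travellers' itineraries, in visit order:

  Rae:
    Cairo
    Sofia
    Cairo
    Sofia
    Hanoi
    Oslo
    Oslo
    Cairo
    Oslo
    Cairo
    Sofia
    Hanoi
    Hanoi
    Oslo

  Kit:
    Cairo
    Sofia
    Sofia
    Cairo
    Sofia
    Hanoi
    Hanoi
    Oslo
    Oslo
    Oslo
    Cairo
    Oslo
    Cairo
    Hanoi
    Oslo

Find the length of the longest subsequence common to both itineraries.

Taking Cairo (Rae #1, Kit #1), then Sofia (Rae #2, Kit #3), then Cairo (Rae #3, Kit #4), then Sofia (Rae #4, Kit #5), then Hanoi (Rae #5, Kit #7), then Oslo (Rae #6, Kit #9), then Oslo (Rae #7, Kit #10), then Cairo (Rae #8, Kit #11), then Oslo (Rae #9, Kit #12), then Cairo (Rae #10, Kit #13), then Hanoi (Rae #13, Kit #14), then Oslo (Rae #14, Kit #15) gives a common subsequence of length 12, and the DP table's final entry dp[14][15] is also 12, so no common subsequence is longer.

12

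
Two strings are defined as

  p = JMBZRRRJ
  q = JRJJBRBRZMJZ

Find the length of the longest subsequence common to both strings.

Taking J (p #1, q #4); then B (p #3, q #5); then R (p #5, q #6); then R (p #6, q #8); then J (p #8, q #11) gives a common subsequence of length 5. dp[8][12] = 5 confirms this is the maximum.

5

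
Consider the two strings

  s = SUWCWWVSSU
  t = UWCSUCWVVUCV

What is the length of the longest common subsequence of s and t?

6

Let dp[i][j] be the LCS length of the first i characters of s and the first j characters of t. dp[i][j] = dp[i-1][j-1]+1 when the i-th and j-th characters match, else max(dp[i-1][j], dp[i][j-1]).
    ·  U  W  C  S  U  C  W  V  V  U  C  V
 ·  0  0  0  0  0  0  0  0  0  0  0  0  0
 S  0  0  0  0  1  1  1  1  1  1  1  1  1
 U  0  1  1  1  1  2  2  2  2  2  2  2  2
 W  0  1  2  2  2  2  2  3  3  3  3  3  3
 C  0  1  2  3  3  3  3  3  3  3  3  4  4
 W  0  1  2  3  3  3  3  4  4  4  4  4  4
 W  0  1  2  3  3  3  3  4  4  4  4  4  4
 V  0  1  2  3  3  3  3  4  5  5  5  5  5
 S  0  1  2  3  4  4  4  4  5  5  5  5  5
 S  0  1  2  3  4  4  4  4  5  5  5  5  5
 U  0  1  2  3  4  5  5  5  5  5  6  6  6
dp[10][12] = 6. One LCS (by backtracking along matches): SUCWVU.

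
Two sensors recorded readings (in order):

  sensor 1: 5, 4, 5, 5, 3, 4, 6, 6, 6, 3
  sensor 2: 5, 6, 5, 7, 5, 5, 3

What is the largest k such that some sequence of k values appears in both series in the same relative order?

Pick 5 at sensor 1[1]=sensor 2[3], then 5 at sensor 1[3]=sensor 2[5], then 5 at sensor 1[4]=sensor 2[6], then 3 at sensor 1[10]=sensor 2[7]; all 4 values appear in both, in order. The LCS DP gives dp[10][7] = 4, so this is optimal.

4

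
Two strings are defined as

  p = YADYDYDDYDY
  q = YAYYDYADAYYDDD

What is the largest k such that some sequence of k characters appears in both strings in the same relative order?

9

Taking Y (p #1, q #1); then A (p #2, q #2); then D (p #3, q #5); then Y (p #4, q #6); then D (p #5, q #8); then Y (p #6, q #11); then D (p #7, q #12); then D (p #8, q #13); then D (p #10, q #14) gives a common subsequence of length 9. dp[11][14] = 9 confirms this is the maximum.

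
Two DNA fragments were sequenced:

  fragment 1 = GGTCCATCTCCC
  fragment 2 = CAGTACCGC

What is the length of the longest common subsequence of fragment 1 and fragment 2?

Let dp[i][j] be the LCS length of the first i bases of fragment 1 and the first j bases of fragment 2. dp[i][j] = dp[i-1][j-1]+1 when the i-th and j-th bases match, else max(dp[i-1][j], dp[i][j-1]).
    ·  C  A  G  T  A  C  C  G  C
 ·  0  0  0  0  0  0  0  0  0  0
 G  0  0  0  1  1  1  1  1  1  1
 G  0  0  0  1  1  1  1  1  2  2
 T  0  0  0  1  2  2  2  2  2  2
 C  0  1  1  1  2  2  3  3  3  3
 C  0  1  1  1  2  2  3  4  4  4
 A  0  1  2  2  2  3  3  4  4  4
 T  0  1  2  2  3  3  3  4  4  4
 C  0  1  2  2  3  3  4  4  4  5
 T  0  1  2  2  3  3  4  4  4  5
 C  0  1  2  2  3  3  4  5  5  5
 C  0  1  2  2  3  3  4  5  5  6
 C  0  1  2  2  3  3  4  5  5  6
dp[12][9] = 6. One LCS (by backtracking along matches): GTACCC.

6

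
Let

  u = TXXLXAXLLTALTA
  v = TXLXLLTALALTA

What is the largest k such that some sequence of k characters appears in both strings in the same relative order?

Pick T [1,1], then X [3,2], then L [4,3], then X [7,4], then L [8,5], then L [9,6], then T [10,7], then A [11,10], then L [12,11], then T [13,12], then A [14,13]; all 11 characters appear in both, in order, and the DP table's final entry dp[14][13] is also 11, so no common subsequence is longer.

11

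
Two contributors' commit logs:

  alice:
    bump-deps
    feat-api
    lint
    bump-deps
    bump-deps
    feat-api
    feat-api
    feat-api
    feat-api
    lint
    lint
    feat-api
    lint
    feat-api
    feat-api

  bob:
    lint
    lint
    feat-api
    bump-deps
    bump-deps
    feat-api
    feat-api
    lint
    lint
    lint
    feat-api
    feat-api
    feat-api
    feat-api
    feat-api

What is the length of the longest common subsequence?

10

Pick feat-api at alice[2]=bob[3]; then bump-deps at alice[4]=bob[4]; then bump-deps at alice[5]=bob[5]; then feat-api at alice[6]=bob[6]; then feat-api at alice[7]=bob[7]; then feat-api at alice[8]=bob[11]; then feat-api at alice[9]=bob[12]; then feat-api at alice[12]=bob[13]; then feat-api at alice[14]=bob[14]; then feat-api at alice[15]=bob[15]; all 10 commits appear in both, in order. dp[15][15] = 10 confirms this is the maximum.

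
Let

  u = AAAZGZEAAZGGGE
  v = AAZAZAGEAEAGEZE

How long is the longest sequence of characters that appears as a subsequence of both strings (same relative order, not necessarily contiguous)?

Pick A (u #1, v #1) → A (u #2, v #2) → A (u #3, v #4) → Z (u #4, v #5) → G (u #5, v #7) → E (u #7, v #8) → A (u #8, v #9) → A (u #9, v #11) → Z (u #10, v #14) → E (u #14, v #15); all 10 characters appear in both, in order. dp[14][15] = 10 confirms this is the maximum.

10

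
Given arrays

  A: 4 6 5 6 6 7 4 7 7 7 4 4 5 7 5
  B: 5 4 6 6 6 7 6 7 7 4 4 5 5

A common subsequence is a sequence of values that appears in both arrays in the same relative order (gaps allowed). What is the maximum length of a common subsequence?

11

Pick 4 at A[1]=B[2] → 6 at A[2]=B[3] → 6 at A[4]=B[4] → 6 at A[5]=B[5] → 7 at A[6]=B[6] → 7 at A[9]=B[8] → 7 at A[10]=B[9] → 4 at A[11]=B[10] → 4 at A[12]=B[11] → 5 at A[13]=B[12] → 5 at A[15]=B[13]; all 11 values appear in both, in order, and the DP table's final entry dp[15][13] is also 11, so no common subsequence is longer.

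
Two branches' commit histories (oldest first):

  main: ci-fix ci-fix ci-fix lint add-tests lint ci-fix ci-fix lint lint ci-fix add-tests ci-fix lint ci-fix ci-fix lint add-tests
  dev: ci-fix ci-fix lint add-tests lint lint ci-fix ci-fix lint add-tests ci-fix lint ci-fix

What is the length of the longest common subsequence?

Pick ci-fix (main #2, dev #1); then ci-fix (main #3, dev #2); then lint (main #4, dev #3); then add-tests (main #5, dev #4); then lint (main #6, dev #6); then ci-fix (main #7, dev #7); then ci-fix (main #8, dev #8); then lint (main #10, dev #9); then add-tests (main #12, dev #10); then ci-fix (main #13, dev #11); then lint (main #14, dev #12); then ci-fix (main #16, dev #13); all 12 commits appear in both, in order. Since dp[18][13] = 12, nothing longer is possible.

12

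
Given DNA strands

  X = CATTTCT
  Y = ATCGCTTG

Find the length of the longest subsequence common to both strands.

Taking A (X #2, Y #1) → T (X #3, Y #2) → T (X #4, Y #6) → T (X #5, Y #7) gives a common subsequence of length 4. The LCS DP gives dp[7][8] = 4, so this is optimal.

4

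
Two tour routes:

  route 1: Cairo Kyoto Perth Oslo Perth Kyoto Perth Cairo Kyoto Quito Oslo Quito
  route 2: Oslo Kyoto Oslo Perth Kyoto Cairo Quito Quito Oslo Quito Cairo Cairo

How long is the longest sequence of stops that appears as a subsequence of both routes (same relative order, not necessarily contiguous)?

Pick Kyoto at route 1[2]=route 2[2] → Oslo at route 1[4]=route 2[3] → Perth at route 1[5]=route 2[4] → Kyoto at route 1[6]=route 2[5] → Cairo at route 1[8]=route 2[6] → Quito at route 1[10]=route 2[8] → Oslo at route 1[11]=route 2[9] → Quito at route 1[12]=route 2[10]; all 8 stops appear in both, in order. The LCS DP gives dp[12][12] = 8, so this is optimal.

8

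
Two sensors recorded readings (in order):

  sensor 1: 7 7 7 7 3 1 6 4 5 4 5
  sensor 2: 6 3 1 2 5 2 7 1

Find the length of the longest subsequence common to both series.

3

Let dp[i][j] be the LCS length of the first i values of sensor 1 and the first j values of sensor 2. dp[i][j] = dp[i-1][j-1]+1 when the i-th and j-th values match, else max(dp[i-1][j], dp[i][j-1]).
    ·  6  3  1  2  5  2  7  1
 ·  0  0  0  0  0  0  0  0  0
 7  0  0  0  0  0  0  0  1  1
 7  0  0  0  0  0  0  0  1  1
 7  0  0  0  0  0  0  0  1  1
 7  0  0  0  0  0  0  0  1  1
 3  0  0  1  1  1  1  1  1  1
 1  0  0  1  2  2  2  2  2  2
 6  0  1  1  2  2  2  2  2  2
 4  0  1  1  2  2  2  2  2  2
 5  0  1  1  2  2  3  3  3  3
 4  0  1  1  2  2  3  3  3  3
 5  0  1  1  2  2  3  3  3  3
dp[11][8] = 3. One LCS (by backtracking along matches): 3, 1, 5.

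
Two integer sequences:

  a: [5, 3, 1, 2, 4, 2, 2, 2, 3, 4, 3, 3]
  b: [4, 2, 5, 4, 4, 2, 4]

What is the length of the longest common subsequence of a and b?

Let dp[i][j] be the LCS length of the first i values of a and the first j values of b. dp[i][j] = dp[i-1][j-1]+1 when the i-th and j-th values match, else max(dp[i-1][j], dp[i][j-1]).
    ·  4  2  5  4  4  2  4
 ·  0  0  0  0  0  0  0  0
 5  0  0  0  1  1  1  1  1
 3  0  0  0  1  1  1  1  1
 1  0  0  0  1  1  1  1  1
 2  0  0  1  1  1  1  2  2
 4  0  1  1  1  2  2  2  3
 2  0  1  2  2  2  2  3  3
 2  0  1  2  2  2  2  3  3
 2  0  1  2  2  2  2  3  3
 3  0  1  2  2  2  2  3  3
 4  0  1  2  2  3  3  3  4
 3  0  1  2  2  3  3  3  4
 3  0  1  2  2  3  3  3  4
dp[12][7] = 4. One LCS (by backtracking along matches): 5, 4, 2, 4.

4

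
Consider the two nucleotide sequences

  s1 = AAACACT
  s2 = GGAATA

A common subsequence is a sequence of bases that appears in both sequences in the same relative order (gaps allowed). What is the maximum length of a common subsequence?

Let dp[i][j] be the LCS length of the first i bases of s1 and the first j bases of s2. dp[i][j] = dp[i-1][j-1]+1 when the i-th and j-th bases match, else max(dp[i-1][j], dp[i][j-1]).
    ·  G  G  A  A  T  A
 ·  0  0  0  0  0  0  0
 A  0  0  0  1  1  1  1
 A  0  0  0  1  2  2  2
 A  0  0  0  1  2  2  3
 C  0  0  0  1  2  2  3
 A  0  0  0  1  2  2  3
 C  0  0  0  1  2  2  3
 T  0  0  0  1  2  3  3
dp[7][6] = 3. One LCS (by backtracking along matches): AAA.

3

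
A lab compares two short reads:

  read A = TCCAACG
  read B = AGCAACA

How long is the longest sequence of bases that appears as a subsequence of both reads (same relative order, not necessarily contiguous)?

Let dp[i][j] be the LCS length of the first i bases of read A and the first j bases of read B. dp[i][j] = dp[i-1][j-1]+1 when the i-th and j-th bases match, else max(dp[i-1][j], dp[i][j-1]).
    ·  A  G  C  A  A  C  A
 ·  0  0  0  0  0  0  0  0
 T  0  0  0  0  0  0  0  0
 C  0  0  0  1  1  1  1  1
 C  0  0  0  1  1  1  2  2
 A  0  1  1  1  2  2  2  3
 A  0  1  1  1  2  3  3  3
 C  0  1  1  2  2  3  4  4
 G  0  1  2  2  2  3  4  4
dp[7][7] = 4. One LCS (by backtracking along matches): CAAC.

4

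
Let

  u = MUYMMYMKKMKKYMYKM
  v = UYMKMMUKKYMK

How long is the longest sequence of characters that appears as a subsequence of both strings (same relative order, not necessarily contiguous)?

Pick U at u[2]=v[1], Y at u[3]=v[2], M at u[4]=v[3], M at u[5]=v[5], M at u[7]=v[6], K at u[11]=v[8], K at u[12]=v[9], Y at u[13]=v[10], M at u[14]=v[11], K at u[16]=v[12]; all 10 characters appear in both, in order. The LCS DP gives dp[17][12] = 10, so this is optimal.

10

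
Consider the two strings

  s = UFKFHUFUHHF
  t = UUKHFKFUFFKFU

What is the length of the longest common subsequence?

Pick U (s #1, t #2); then F (s #2, t #5); then K (s #3, t #6); then F (s #4, t #7); then U (s #6, t #8); then F (s #7, t #12); then U (s #8, t #13); all 7 characters appear in both, in order. The LCS DP gives dp[11][13] = 7, so this is optimal.

7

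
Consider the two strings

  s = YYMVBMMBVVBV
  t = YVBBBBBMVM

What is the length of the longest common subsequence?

6

Let dp[i][j] be the LCS length of the first i characters of s and the first j characters of t. dp[i][j] = dp[i-1][j-1]+1 when the i-th and j-th characters match, else max(dp[i-1][j], dp[i][j-1]).
    ·  Y  V  B  B  B  B  B  M  V  M
 ·  0  0  0  0  0  0  0  0  0  0  0
 Y  0  1  1  1  1  1  1  1  1  1  1
 Y  0  1  1  1  1  1  1  1  1  1  1
 M  0  1  1  1  1  1  1  1  2  2  2
 V  0  1  2  2  2  2  2  2  2  3  3
 B  0  1  2  3  3  3  3  3  3  3  3
 M  0  1  2  3  3  3  3  3  4  4  4
 M  0  1  2  3  3  3  3  3  4  4  5
 B  0  1  2  3  4  4  4  4  4  4  5
 V  0  1  2  3  4  4  4  4  4  5  5
 V  0  1  2  3  4  4  4  4  4  5  5
 B  0  1  2  3  4  5  5  5  5  5  5
 V  0  1  2  3  4  5  5  5  5  6  6
dp[12][10] = 6. One LCS (by backtracking along matches): YVBBBV.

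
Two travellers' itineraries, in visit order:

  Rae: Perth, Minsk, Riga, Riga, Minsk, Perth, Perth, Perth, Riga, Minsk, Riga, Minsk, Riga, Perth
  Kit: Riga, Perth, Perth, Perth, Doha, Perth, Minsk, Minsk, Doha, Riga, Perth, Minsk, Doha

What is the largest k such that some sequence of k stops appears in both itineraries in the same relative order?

8

One common subsequence of length 8: Perth [1,2] → Perth [6,3] → Perth [7,4] → Perth [8,6] → Minsk [10,7] → Minsk [12,8] → Riga [13,10] → Perth [14,11]. The LCS DP gives dp[14][13] = 8, so this is optimal.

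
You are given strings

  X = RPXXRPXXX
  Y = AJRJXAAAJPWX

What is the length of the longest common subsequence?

Taking R (X #1, Y #3), X (X #3, Y #5), P (X #6, Y #10), X (X #9, Y #12) gives a common subsequence of length 4. The LCS DP gives dp[9][12] = 4, so this is optimal.

4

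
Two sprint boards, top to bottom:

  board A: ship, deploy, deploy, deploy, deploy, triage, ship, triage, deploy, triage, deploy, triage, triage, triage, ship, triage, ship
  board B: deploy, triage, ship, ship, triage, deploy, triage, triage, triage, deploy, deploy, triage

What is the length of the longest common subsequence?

Pick deploy [5,1], then triage [6,2], then ship [7,4], then triage [8,5], then deploy [9,6], then triage [10,7], then triage [12,8], then triage [13,9], then triage [16,12]; all 9 tasks appear in both, in order. Since dp[17][12] = 9, nothing longer is possible.

9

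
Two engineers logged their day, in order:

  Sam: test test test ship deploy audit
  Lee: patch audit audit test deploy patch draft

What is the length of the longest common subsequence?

2

Match test (Sam #3, Lee #4), then deploy (Sam #5, Lee #5) — 2 tasks in the same relative order in both. The LCS DP gives dp[6][7] = 2, so this is optimal.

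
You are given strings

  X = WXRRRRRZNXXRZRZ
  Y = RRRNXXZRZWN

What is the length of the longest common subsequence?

Match R (X #5, Y #1) → R (X #6, Y #2) → R (X #7, Y #3) → N (X #9, Y #4) → X (X #10, Y #5) → X (X #11, Y #6) → Z (X #13, Y #7) → R (X #14, Y #8) → Z (X #15, Y #9) — 9 characters in the same relative order in both, and the DP table's final entry dp[15][11] is also 9, so no common subsequence is longer.

9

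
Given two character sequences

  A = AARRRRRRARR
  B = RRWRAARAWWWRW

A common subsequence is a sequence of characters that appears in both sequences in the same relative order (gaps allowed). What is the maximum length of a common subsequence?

Taking R (A #3, B #1) → R (A #4, B #2) → R (A #5, B #4) → R (A #8, B #7) → A (A #9, B #8) → R (A #10, B #12) gives a common subsequence of length 6. Since dp[11][13] = 6, nothing longer is possible.

6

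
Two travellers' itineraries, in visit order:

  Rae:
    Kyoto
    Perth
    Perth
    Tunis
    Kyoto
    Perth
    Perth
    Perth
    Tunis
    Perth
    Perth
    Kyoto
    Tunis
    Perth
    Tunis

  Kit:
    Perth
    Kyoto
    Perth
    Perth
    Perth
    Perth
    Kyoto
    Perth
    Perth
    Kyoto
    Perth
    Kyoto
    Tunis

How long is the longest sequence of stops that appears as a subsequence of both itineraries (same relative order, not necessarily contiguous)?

10

Match Kyoto [1,2] → Perth [2,3] → Perth [3,4] → Perth [6,5] → Perth [7,6] → Perth [8,8] → Perth [10,9] → Perth [11,11] → Kyoto [12,12] → Tunis [15,13] — 10 stops in the same relative order in both, and the DP table's final entry dp[15][13] is also 10, so no common subsequence is longer.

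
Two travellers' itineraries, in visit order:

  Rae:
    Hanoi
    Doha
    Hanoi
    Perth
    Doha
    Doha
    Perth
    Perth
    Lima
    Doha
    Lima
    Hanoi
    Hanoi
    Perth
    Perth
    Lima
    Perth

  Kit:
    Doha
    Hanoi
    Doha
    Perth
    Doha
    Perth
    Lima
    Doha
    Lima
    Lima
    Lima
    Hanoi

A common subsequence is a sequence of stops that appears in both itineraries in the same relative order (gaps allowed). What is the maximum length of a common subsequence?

Taking Hanoi [1,2], then Doha [2,3], then Perth [4,4], then Doha [6,5], then Perth [8,6], then Lima [9,7], then Doha [10,8], then Lima [11,11], then Hanoi [13,12] gives a common subsequence of length 9. dp[17][12] = 9 confirms this is the maximum.

9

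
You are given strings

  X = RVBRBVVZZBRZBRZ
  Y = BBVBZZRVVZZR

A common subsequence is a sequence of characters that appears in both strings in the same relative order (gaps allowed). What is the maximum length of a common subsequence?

Taking V (X #2, Y #3), B (X #3, Y #4), R (X #4, Y #7), V (X #6, Y #8), V (X #7, Y #9), Z (X #9, Y #10), Z (X #12, Y #11), R (X #14, Y #12) gives a common subsequence of length 8. dp[15][12] = 8 confirms this is the maximum.

8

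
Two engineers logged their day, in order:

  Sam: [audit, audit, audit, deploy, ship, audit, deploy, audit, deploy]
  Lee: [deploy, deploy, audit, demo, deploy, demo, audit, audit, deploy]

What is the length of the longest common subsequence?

5

One common subsequence of length 5: audit at Sam[1]=Lee[3], then deploy at Sam[4]=Lee[5], then audit at Sam[6]=Lee[7], then audit at Sam[8]=Lee[8], then deploy at Sam[9]=Lee[9], and the DP table's final entry dp[9][9] is also 5, so no common subsequence is longer.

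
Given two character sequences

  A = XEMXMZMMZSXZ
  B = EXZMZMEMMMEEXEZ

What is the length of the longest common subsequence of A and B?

Taking E at A[2]=B[1], X at A[4]=B[2], M at A[5]=B[4], Z at A[6]=B[5], M at A[7]=B[9], M at A[8]=B[10], X at A[11]=B[13], Z at A[12]=B[15] gives a common subsequence of length 8. Since dp[12][15] = 8, nothing longer is possible.

8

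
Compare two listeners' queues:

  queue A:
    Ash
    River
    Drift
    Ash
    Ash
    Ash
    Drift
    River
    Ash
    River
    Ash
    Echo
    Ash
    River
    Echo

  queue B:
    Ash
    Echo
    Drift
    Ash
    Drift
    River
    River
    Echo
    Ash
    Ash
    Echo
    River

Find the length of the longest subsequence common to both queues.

9

Taking Ash (queue A #1, queue B #1), Drift (queue A #3, queue B #3), Ash (queue A #6, queue B #4), Drift (queue A #7, queue B #5), River (queue A #8, queue B #7), Ash (queue A #9, queue B #9), Ash (queue A #11, queue B #10), Echo (queue A #12, queue B #11), River (queue A #14, queue B #12) gives a common subsequence of length 9. The LCS DP gives dp[15][12] = 9, so this is optimal.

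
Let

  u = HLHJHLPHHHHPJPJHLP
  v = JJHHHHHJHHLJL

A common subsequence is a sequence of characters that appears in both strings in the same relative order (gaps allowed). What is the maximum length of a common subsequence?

9

One common subsequence of length 9: H (u #1, v #3), then H (u #3, v #4), then H (u #5, v #5), then H (u #8, v #6), then H (u #9, v #7), then H (u #10, v #9), then H (u #11, v #10), then J (u #15, v #12), then L (u #17, v #13), and the DP table's final entry dp[18][13] is also 9, so no common subsequence is longer.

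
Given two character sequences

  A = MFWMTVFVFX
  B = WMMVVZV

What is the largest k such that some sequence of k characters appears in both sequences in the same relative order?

4

One common subsequence of length 4: M [1,2], then M [4,3], then V [6,5], then V [8,7]. Since dp[10][7] = 4, nothing longer is possible.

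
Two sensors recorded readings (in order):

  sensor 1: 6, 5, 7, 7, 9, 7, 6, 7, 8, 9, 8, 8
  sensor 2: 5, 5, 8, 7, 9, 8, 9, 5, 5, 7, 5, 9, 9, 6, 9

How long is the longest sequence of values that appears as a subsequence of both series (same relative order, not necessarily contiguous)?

6

One common subsequence of length 6: 5 (sensor 1 #2, sensor 2 #2), 7 (sensor 1 #3, sensor 2 #4), 7 (sensor 1 #4, sensor 2 #10), 9 (sensor 1 #5, sensor 2 #13), 6 (sensor 1 #7, sensor 2 #14), 9 (sensor 1 #10, sensor 2 #15). The LCS DP gives dp[12][15] = 6, so this is optimal.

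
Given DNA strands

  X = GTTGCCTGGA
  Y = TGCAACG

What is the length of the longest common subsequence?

Pick T (X #3, Y #1); then G (X #4, Y #2); then C (X #5, Y #3); then C (X #6, Y #6); then G (X #9, Y #7); all 5 bases appear in both, in order, and the DP table's final entry dp[10][7] is also 5, so no common subsequence is longer.

5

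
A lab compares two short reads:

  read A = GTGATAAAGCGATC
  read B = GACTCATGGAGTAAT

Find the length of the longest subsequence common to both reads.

8

Match G [1,1], T [2,7], G [3,9], A [4,10], T [5,12], A [8,13], A [12,14], T [13,15] — 8 bases in the same relative order in both. dp[14][15] = 8 confirms this is the maximum.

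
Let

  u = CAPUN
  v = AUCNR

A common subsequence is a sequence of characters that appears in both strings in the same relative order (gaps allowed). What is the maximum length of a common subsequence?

3

Let dp[i][j] be the LCS length of the first i characters of u and the first j characters of v. dp[i][j] = dp[i-1][j-1]+1 when the i-th and j-th characters match, else max(dp[i-1][j], dp[i][j-1]).
    ·  A  U  C  N  R
 ·  0  0  0  0  0  0
 C  0  0  0  1  1  1
 A  0  1  1  1  1  1
 P  0  1  1  1  1  1
 U  0  1  2  2  2  2
 N  0  1  2  2  3  3
dp[5][5] = 3. One LCS (by backtracking along matches): AUN.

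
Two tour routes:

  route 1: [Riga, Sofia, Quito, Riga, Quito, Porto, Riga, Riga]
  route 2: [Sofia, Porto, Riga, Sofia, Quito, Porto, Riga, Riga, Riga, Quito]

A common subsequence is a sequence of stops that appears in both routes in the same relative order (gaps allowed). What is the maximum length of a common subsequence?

Taking Riga at route 1[1]=route 2[3]; then Sofia at route 1[2]=route 2[4]; then Quito at route 1[3]=route 2[5]; then Riga at route 1[4]=route 2[7]; then Riga at route 1[7]=route 2[8]; then Riga at route 1[8]=route 2[9] gives a common subsequence of length 6. The LCS DP gives dp[8][10] = 6, so this is optimal.

6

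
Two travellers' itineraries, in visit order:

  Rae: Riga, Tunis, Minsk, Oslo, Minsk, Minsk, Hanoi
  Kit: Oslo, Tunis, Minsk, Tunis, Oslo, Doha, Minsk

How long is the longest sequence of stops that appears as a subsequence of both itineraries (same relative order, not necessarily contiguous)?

4

One common subsequence of length 4: Tunis [2,2] → Minsk [3,3] → Oslo [4,5] → Minsk [6,7], and the DP table's final entry dp[7][7] is also 4, so no common subsequence is longer.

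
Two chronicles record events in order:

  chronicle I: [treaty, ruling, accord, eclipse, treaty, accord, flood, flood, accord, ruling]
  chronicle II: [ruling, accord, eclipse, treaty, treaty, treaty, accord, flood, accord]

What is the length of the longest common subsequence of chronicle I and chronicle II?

One common subsequence of length 7: ruling (chronicle I #2, chronicle II #1), then accord (chronicle I #3, chronicle II #2), then eclipse (chronicle I #4, chronicle II #3), then treaty (chronicle I #5, chronicle II #6), then accord (chronicle I #6, chronicle II #7), then flood (chronicle I #8, chronicle II #8), then accord (chronicle I #9, chronicle II #9), and the DP table's final entry dp[10][9] is also 7, so no common subsequence is longer.

7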